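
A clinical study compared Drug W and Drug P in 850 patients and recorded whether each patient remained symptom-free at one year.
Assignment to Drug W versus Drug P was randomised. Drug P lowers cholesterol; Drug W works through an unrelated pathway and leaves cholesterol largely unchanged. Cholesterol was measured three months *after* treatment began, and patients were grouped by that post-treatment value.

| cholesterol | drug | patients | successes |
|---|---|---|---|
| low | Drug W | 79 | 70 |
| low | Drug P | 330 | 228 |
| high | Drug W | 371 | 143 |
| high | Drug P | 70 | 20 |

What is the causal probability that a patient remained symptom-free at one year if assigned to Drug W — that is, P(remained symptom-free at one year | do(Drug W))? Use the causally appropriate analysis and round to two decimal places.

The cholesterol-specific comparison favours Drug W throughout, but the pooled figures favour Drug P. The question is whether to condition on cholesterol.
Cholesterol lies on the pathway drug → cholesterol → outcome, so adjusting for it blocks the indirect effect. For the total causal effect of drug, use the unadjusted pooled rates.
So P(outcome | do(Drug W)) is just the pooled rate for Drug W: 213/450 = 0.473.

0.47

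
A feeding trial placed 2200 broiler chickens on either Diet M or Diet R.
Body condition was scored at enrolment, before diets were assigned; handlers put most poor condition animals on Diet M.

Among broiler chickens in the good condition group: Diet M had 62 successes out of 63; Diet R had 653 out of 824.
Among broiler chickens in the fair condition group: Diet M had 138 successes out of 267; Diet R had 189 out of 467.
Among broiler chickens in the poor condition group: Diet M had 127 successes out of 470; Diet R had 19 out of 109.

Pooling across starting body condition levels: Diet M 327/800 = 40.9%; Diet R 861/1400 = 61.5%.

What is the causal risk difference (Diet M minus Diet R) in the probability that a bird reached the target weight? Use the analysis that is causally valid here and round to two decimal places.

The stratified and pooled comparisons disagree (Diet M wins within each starting body condition; Diet R wins overall), so the answer turns on the causal role of starting body condition.
Starting body condition satisfies the back-door criterion: it is not a descendant of the diet, and it blocks the spurious path from diet to outcome. Adjusting for it (i.e., using the within-starting body condition rates) gives the causal effect.
Adjusting over the population distribution of starting body condition: 0.403·(0.984−0.792) + 0.334·(0.517−0.405) + 0.263·(0.270−0.174) = +0.140.

+0.14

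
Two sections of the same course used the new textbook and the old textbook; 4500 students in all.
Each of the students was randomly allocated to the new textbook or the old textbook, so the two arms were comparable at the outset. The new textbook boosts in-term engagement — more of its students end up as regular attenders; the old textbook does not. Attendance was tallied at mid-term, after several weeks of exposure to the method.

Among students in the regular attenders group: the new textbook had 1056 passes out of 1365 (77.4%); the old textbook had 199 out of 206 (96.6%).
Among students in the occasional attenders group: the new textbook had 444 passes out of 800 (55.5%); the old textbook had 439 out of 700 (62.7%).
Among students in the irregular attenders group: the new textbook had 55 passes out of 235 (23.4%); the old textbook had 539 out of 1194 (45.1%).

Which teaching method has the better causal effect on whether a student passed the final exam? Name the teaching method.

the new textbook

The distribution of mid-term attendance is itself part of what the teaching method does — it is an intermediate outcome. Holding it fixed would remove that part of the effect; the total effect is the pooled difference.
Pooled: the new textbook 64.8% vs the old textbook 56.0%; the new textbook is higher overall.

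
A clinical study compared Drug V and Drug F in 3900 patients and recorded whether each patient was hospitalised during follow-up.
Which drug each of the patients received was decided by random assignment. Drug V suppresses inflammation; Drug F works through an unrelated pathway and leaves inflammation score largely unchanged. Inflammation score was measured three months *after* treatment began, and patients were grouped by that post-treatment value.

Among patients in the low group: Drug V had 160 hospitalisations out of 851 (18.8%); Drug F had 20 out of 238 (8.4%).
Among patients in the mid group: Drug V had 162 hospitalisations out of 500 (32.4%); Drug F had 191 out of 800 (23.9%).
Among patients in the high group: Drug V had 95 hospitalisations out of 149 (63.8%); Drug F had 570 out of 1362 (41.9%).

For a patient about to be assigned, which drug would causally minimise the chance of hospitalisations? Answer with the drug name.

The stratified and pooled comparisons disagree (Drug F wins within each inflammation score; Drug V wins overall), so the answer turns on the causal role of inflammation score.
Stratifying would compare drugs among patients the drugs themselves sorted into inflammation score groups — a form of selection on an intermediate. The unconditioned pooled rates give the total causal effect.
Pooled: Drug V 27.8% vs Drug F 32.5%; Drug V is lower overall.

Drug V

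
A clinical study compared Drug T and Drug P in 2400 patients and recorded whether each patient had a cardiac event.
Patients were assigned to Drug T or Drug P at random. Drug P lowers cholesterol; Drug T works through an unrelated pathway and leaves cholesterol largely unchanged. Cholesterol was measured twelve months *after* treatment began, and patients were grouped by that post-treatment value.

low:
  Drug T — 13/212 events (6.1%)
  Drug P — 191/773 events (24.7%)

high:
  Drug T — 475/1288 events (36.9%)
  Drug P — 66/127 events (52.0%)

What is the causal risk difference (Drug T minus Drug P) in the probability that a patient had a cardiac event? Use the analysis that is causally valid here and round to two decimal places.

Cholesterol is downstream of the drug. One should not condition on a consequence of treatment, so the overall rates are the right comparison.
The causal difference is the pooled difference: 0.325 − 0.286 = +0.040.

+0.04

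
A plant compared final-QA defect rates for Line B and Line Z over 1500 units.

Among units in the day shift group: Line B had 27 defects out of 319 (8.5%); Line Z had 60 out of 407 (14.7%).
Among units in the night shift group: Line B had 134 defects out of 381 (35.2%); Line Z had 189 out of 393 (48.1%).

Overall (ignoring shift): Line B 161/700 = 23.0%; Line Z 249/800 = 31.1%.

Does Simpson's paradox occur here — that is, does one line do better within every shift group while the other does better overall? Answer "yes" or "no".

no

Within each shift level (day shift 8.5% vs 14.7%; night shift 35.2% vs 48.1%), Line B has the lower rate every time. Pooled: 23.0% vs 31.1% — Line B has the lower rate overall. They agree.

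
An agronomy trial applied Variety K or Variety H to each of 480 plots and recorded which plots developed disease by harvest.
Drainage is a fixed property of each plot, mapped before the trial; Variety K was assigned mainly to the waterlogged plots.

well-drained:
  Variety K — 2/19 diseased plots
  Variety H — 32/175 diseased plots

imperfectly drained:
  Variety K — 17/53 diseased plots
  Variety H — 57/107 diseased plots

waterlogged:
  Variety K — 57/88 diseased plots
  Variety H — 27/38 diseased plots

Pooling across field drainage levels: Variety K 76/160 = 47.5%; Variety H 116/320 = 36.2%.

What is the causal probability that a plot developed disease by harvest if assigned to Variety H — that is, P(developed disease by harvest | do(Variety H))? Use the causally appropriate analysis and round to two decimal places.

Nothing the variety does changes field drainage; the imbalance is an allocation artefact. With field drainage also predicting the outcome, the pooled figure is confounded, and the within-stratum comparison is the causal one.
Standardising Variety H to the population field drainage mix: 0.404·32/175 + 0.333·57/107 + 0.263·27/38 = 0.438.

0.44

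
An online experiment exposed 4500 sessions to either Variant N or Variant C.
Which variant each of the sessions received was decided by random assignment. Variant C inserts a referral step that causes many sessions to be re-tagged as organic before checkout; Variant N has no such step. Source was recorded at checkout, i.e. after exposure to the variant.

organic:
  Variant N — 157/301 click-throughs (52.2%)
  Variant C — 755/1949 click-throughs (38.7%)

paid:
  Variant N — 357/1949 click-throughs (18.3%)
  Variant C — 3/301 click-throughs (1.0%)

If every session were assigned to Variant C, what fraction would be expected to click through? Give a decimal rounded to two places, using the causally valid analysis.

0.34

Because the variant influences traffic source, traffic source is a post-treatment mediator, not a confounder. Stratifying on it would bias the estimate; the causal effect is the crude pooled difference.
So P(outcome | do(Variant C)) is just the pooled rate for Variant C: 758/2250 = 0.337.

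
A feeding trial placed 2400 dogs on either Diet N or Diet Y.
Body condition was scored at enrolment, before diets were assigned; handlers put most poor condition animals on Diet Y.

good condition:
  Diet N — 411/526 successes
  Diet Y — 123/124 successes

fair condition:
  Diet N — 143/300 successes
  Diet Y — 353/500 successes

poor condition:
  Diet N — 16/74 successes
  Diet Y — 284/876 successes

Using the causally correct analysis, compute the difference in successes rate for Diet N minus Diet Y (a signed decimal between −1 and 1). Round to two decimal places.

The imbalance in starting body condition arose from how dogs were allocated, not from anything the diet did; and starting body condition independently affects the outcome. The pooled gap is confounded — condition on starting body condition.
Adjusting over the population distribution of starting body condition: 0.271·(0.781−0.992) + 0.333·(0.477−0.706) + 0.396·(0.216−0.324) = -0.176.

-0.18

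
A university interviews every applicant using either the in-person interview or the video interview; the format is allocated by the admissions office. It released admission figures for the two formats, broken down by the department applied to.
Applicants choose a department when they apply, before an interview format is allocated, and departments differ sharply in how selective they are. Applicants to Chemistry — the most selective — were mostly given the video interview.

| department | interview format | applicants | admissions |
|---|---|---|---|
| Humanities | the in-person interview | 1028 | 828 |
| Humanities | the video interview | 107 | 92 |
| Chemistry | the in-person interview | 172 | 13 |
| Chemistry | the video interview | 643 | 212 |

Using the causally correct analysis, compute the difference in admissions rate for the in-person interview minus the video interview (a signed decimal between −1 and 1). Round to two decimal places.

-0.14

The stratified and pooled comparisons disagree (the video interview wins within each department; the in-person interview wins overall), so the answer turns on the causal role of department.
Since department is a pre-existing factor (not a product of the interview format) and it affects the outcome on its own, it is a confounder. The stratified rates, not the pooled rate, identify the causal effect.
Adjusting over the population distribution of department: 0.582·(0.805−0.860) + 0.418·(0.076−0.330) = -0.138.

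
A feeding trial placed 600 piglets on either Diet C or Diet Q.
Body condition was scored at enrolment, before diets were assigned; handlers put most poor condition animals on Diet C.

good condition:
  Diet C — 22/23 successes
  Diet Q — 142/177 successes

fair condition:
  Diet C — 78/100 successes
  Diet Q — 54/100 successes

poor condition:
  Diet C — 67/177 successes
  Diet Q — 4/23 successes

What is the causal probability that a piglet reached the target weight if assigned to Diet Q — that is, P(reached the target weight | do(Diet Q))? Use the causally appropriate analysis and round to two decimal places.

0.51

The stratified and pooled comparisons disagree (Diet C wins within each starting body condition; Diet Q wins overall), so the answer turns on the causal role of starting body condition.
Starting body condition satisfies the back-door criterion: it is not a descendant of the diet, and it blocks the spurious path from diet to outcome. Adjusting for it (i.e., using the within-starting body condition rates) gives the causal effect.
Standardising Diet Q to the population starting body condition mix: 0.333·142/177 + 0.333·54/100 + 0.333·4/23 = 0.505.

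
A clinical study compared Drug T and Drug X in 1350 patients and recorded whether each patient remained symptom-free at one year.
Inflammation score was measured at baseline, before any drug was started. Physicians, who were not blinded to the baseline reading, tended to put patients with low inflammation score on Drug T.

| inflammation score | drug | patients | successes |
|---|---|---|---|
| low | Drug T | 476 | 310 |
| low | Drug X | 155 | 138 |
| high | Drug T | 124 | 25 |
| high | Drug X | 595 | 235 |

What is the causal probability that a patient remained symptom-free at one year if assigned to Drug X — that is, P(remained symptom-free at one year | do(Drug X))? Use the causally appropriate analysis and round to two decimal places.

0.63

Nothing the drug does changes inflammation score; the imbalance is an allocation artefact. With inflammation score also predicting the outcome, the pooled figure is confounded, and the within-stratum comparison is the causal one.
Standardising Drug X to the population inflammation score mix: 0.467·138/155 + 0.533·235/595 = 0.626.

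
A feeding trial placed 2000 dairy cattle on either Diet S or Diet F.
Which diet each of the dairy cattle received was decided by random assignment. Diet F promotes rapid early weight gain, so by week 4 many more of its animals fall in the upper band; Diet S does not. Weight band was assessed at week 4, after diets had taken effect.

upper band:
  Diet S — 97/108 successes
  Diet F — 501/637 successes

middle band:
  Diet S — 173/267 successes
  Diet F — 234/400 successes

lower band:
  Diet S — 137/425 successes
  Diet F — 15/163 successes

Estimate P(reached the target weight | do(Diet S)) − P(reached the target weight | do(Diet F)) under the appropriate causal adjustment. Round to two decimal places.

The stratified and pooled comparisons disagree (Diet S wins within each week-4 weight band; Diet F wins overall), so the answer turns on the causal role of week-4 weight band.
Because the diet influences week-4 weight band, week-4 weight band is a post-treatment mediator, not a confounder. Stratifying on it would bias the estimate; the causal effect is the crude pooled difference.
The causal difference is the pooled difference: 0.509 − 0.625 = -0.116.

-0.12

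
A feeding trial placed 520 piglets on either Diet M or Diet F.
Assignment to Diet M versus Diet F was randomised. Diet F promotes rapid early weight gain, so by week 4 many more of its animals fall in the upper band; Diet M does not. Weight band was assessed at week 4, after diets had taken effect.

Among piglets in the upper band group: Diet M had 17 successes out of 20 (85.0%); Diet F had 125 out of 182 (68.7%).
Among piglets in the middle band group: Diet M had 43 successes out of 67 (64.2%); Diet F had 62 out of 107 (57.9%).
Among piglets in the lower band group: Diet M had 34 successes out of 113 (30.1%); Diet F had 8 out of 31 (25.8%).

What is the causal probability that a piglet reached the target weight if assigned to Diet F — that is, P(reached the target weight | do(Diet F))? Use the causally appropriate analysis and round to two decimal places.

Diet M is higher inside every week-4 weight band stratum but Diet F is higher in aggregate. Whether to stratify depends on how week-4 weight band relates to the diet.
Week-4 weight band lies on the pathway diet → week-4 weight band → outcome, so adjusting for it blocks the indirect effect. For the total causal effect of diet, use the unadjusted pooled rates.
So P(outcome | do(Diet F)) is just the pooled rate for Diet F: 195/320 = 0.609.

0.61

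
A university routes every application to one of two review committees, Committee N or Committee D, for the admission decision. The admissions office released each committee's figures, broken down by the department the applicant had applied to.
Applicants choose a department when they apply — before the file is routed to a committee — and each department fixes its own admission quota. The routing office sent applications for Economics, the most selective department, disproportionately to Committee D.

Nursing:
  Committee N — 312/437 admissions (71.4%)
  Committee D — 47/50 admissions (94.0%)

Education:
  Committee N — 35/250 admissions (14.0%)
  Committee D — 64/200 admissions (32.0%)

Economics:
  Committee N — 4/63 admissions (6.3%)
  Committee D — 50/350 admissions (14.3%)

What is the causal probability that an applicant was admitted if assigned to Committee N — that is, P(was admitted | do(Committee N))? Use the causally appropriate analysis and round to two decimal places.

The department-specific comparison favours Committee D throughout, but the pooled figures favour Committee N. The question is whether to condition on department.
Department differs across review committees for reasons unrelated to any effect of the review committee itself, and it separately predicts the outcome — a classic confounder. We must compare within department levels.
Standardising Committee N to the population department mix: 0.361·312/437 + 0.333·35/250 + 0.306·4/63 = 0.324.

0.32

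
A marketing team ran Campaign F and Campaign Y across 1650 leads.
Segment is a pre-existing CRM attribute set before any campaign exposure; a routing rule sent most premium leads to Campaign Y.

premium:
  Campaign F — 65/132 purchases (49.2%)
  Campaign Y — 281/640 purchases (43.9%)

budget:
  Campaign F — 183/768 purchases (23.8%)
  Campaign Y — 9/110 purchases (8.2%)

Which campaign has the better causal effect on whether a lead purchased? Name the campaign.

Campaign F is higher inside every customer segment stratum but Campaign Y is higher in aggregate. Whether to stratify depends on how customer segment relates to the campaign.
Customer segment differs across campaigns for reasons unrelated to any effect of the campaign itself, and it separately predicts the outcome — a classic confounder. We must compare within customer segment levels.
Within each level — premium: 49.2% vs 43.9%; budget: 23.8% vs 8.2% — Campaign F is higher every time.

Campaign F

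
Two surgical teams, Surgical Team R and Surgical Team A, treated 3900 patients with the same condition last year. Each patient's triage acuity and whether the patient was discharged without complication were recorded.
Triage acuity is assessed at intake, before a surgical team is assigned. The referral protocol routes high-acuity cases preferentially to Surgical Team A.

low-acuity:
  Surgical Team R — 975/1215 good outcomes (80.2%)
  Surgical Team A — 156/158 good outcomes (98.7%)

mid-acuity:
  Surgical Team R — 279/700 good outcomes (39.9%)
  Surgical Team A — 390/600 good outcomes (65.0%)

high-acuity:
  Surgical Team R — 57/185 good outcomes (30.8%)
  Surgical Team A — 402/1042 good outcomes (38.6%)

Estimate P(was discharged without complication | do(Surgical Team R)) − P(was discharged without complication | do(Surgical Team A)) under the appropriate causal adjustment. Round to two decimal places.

-0.17

Nothing the surgical team does changes triage acuity; the imbalance is an allocation artefact. With triage acuity also predicting the outcome, the pooled figure is confounded, and the within-stratum comparison is the causal one.
Adjusting over the population distribution of triage acuity: 0.352·(0.802−0.987) + 0.333·(0.399−0.650) + 0.315·(0.308−0.386) = -0.173.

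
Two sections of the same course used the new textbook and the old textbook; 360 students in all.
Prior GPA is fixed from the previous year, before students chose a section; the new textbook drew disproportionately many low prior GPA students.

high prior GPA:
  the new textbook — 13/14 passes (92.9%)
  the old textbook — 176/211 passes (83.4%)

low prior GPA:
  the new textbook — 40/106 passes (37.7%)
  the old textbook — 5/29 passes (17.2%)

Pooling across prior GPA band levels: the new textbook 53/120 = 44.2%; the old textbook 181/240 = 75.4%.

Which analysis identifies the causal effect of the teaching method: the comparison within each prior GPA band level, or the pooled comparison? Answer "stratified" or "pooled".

stratified

Here prior GPA band is a common cause — it drives both which teaching method a case falls under and the outcome. The crude comparison mixes populations; the stratum-specific rates are the causally relevant ones.
Within each level — high prior GPA: 92.9% vs 83.4%; low prior GPA: 37.7% vs 17.2% — the new textbook is higher every time.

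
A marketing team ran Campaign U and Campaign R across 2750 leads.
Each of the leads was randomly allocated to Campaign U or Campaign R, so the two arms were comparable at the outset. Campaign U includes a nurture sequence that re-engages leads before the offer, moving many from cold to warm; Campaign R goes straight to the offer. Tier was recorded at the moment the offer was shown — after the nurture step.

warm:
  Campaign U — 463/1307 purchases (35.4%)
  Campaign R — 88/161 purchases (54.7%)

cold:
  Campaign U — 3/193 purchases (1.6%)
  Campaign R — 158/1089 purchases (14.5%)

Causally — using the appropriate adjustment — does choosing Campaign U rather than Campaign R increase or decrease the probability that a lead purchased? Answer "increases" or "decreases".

Engagement tier here is a post-treatment variable shaped by the campaign; conditioning on it would introduce bias rather than remove it. The overall comparison is the causal one.
Pooled: Campaign U 31.1% vs Campaign R 19.7%; Campaign U is higher overall.

increases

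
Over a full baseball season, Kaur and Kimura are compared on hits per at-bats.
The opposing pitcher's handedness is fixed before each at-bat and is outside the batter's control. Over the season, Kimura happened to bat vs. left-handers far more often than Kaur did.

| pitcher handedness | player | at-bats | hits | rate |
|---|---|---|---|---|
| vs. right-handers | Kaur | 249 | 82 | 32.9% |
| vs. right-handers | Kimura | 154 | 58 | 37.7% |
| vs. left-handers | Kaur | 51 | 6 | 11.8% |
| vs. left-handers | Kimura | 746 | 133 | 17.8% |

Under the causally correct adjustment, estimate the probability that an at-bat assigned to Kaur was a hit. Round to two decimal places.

Within every pitcher handedness level Kimura has the higher rate, yet pooled Kaur does — Simpson's reversal.
Pitcher handedness is set before the player has any effect — it is not caused by the player — and it independently drives the outcome. That makes it a confounder, so the causal comparison is within pitcher handedness levels.
Standardising Kaur to the population pitcher handedness mix: 0.336·82/249 + 0.664·6/51 = 0.189.

0.19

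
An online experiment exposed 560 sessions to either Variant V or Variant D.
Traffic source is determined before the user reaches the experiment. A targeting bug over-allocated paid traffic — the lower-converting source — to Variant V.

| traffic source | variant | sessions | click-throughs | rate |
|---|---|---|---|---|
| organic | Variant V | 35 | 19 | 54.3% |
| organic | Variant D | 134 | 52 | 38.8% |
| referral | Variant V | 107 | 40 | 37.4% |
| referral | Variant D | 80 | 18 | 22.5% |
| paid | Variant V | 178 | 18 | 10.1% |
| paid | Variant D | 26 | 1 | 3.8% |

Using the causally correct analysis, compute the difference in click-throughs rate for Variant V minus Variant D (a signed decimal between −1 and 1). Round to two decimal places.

Here traffic source is a common cause — it drives both which variant a case falls under and the outcome. The crude comparison mixes populations; the stratum-specific rates are the causally relevant ones.
Adjusting over the population distribution of traffic source: 0.302·(0.543−0.388) + 0.334·(0.374−0.225) + 0.364·(0.101−0.038) = +0.119.

+0.12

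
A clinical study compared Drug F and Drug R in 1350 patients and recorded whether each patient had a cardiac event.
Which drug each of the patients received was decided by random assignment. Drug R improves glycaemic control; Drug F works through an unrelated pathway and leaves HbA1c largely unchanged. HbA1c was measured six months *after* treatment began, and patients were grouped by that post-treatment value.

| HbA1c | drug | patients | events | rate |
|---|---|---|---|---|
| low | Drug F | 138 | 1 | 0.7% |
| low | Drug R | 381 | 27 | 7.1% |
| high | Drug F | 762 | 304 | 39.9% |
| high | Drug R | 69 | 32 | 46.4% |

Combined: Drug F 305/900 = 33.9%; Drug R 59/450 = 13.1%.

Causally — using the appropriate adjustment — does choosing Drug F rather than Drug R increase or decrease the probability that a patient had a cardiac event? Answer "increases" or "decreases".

increases

The HbA1c-specific comparison favours Drug F throughout, but the pooled figures favour Drug R. The question is whether to condition on HbA1c.
Because the drug influences HbA1c, HbA1c is a post-treatment mediator, not a confounder. Stratifying on it would bias the estimate; the causal effect is the crude pooled difference.
Pooled: Drug F 33.9% vs Drug R 13.1%; Drug R is lower overall.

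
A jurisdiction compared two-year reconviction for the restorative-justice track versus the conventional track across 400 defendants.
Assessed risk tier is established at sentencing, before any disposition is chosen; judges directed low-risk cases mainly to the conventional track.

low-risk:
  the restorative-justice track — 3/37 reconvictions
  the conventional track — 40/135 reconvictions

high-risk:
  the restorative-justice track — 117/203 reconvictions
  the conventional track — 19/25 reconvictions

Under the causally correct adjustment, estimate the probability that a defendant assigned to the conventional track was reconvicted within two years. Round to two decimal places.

0.56

Within every assessed risk tier level the restorative-justice track has the lower rate, yet pooled the conventional track does — Simpson's reversal.
Since assessed risk tier is a pre-existing factor (not a product of the disposition) and it affects the outcome on its own, it is a confounder. The stratified rates, not the pooled rate, identify the causal effect.
Standardising the conventional track to the population assessed risk tier mix: 0.430·40/135 + 0.570·19/25 = 0.561.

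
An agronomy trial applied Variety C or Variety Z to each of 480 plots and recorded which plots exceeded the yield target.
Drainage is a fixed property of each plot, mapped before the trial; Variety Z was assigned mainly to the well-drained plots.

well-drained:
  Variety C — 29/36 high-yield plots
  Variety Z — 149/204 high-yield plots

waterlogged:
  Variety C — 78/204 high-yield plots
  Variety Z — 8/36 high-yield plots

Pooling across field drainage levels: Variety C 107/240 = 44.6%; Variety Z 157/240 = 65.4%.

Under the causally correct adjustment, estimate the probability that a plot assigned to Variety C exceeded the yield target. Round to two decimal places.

0.59

The stratified and pooled comparisons disagree (Variety C wins within each field drainage; Variety Z wins overall), so the answer turns on the causal role of field drainage.
Here field drainage is a common cause — it drives both which variety a case falls under and the outcome. The crude comparison mixes populations; the stratum-specific rates are the causally relevant ones.
Standardising Variety C to the population field drainage mix: 0.500·29/36 + 0.500·78/204 = 0.594.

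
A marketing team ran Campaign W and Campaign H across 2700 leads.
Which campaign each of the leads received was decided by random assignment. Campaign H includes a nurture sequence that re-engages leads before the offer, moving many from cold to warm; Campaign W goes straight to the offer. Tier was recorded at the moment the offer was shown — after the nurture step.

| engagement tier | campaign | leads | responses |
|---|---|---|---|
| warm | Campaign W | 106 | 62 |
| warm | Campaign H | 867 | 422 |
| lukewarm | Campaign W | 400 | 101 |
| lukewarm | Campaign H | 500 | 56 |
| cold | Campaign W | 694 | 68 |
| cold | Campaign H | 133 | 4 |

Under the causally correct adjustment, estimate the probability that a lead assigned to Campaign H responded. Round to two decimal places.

The stratified and pooled comparisons disagree (Campaign W wins within each engagement tier; Campaign H wins overall), so the answer turns on the causal role of engagement tier.
Engagement tier is downstream of the campaign. One should not condition on a consequence of treatment, so the overall rates are the right comparison.
So P(outcome | do(Campaign H)) is just the pooled rate for Campaign H: 482/1500 = 0.321.

0.32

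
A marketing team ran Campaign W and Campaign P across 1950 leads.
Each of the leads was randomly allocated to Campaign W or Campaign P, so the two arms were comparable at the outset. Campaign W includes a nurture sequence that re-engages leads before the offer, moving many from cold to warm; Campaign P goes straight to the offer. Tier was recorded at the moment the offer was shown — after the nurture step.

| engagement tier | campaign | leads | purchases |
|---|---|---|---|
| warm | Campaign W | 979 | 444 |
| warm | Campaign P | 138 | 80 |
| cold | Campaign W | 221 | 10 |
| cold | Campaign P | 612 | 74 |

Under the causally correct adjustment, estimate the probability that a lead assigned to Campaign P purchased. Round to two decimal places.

0.21

Engagement tier is recorded after the campaign and is itself shifted by it — it sits on the causal path from campaign to outcome. Conditioning on a mediator would strip out part of the effect we want; the pooled comparison gives the total causal effect.
So P(outcome | do(Campaign P)) is just the pooled rate for Campaign P: 154/750 = 0.205.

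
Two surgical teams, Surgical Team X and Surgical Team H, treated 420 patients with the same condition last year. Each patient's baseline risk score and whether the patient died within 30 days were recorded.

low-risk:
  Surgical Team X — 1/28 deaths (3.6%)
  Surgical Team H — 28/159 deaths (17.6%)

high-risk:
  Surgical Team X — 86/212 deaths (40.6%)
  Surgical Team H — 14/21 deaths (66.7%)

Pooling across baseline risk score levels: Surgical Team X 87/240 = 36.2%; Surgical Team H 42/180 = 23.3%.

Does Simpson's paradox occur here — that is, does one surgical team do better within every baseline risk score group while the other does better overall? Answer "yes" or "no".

Within each baseline risk score level (low-risk 3.6% vs 17.6%; high-risk 40.6% vs 66.7%), Surgical Team X has the lower rate every time. Pooled: 36.2% vs 23.3% — Surgical Team H has the lower rate overall. The two comparisons disagree.

yes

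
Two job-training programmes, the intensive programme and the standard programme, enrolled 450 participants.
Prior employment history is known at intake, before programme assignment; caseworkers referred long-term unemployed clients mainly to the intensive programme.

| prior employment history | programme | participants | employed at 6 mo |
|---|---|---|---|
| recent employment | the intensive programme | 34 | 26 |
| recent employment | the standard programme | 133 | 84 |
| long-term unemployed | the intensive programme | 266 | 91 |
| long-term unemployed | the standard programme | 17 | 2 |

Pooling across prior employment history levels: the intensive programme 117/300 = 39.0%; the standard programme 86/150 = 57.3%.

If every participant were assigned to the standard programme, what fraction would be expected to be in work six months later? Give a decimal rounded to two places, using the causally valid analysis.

0.31

The stratified and pooled comparisons disagree (the intensive programme wins within each prior employment history; the standard programme wins overall), so the answer turns on the causal role of prior employment history.
Prior employment history differs across programmes for reasons unrelated to any effect of the programme itself, and it separately predicts the outcome — a classic confounder. We must compare within prior employment history levels.
Standardising the standard programme to the population prior employment history mix: 0.371·84/133 + 0.629·2/17 = 0.308.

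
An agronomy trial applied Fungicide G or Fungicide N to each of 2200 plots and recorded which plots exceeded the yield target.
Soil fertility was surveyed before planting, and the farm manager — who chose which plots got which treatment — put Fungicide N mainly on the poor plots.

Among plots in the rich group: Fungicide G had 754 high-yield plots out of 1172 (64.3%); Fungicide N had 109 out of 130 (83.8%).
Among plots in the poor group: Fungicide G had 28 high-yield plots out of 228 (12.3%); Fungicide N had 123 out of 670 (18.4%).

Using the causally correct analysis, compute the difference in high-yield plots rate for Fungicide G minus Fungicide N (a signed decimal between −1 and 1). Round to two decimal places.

-0.14

Since soil fertility is a pre-existing factor (not a product of the fungicide) and it affects the outcome on its own, it is a confounder. The stratified rates, not the pooled rate, identify the causal effect.
Adjusting over the population distribution of soil fertility: 0.592·(0.643−0.838) + 0.408·(0.123−0.184) = -0.140.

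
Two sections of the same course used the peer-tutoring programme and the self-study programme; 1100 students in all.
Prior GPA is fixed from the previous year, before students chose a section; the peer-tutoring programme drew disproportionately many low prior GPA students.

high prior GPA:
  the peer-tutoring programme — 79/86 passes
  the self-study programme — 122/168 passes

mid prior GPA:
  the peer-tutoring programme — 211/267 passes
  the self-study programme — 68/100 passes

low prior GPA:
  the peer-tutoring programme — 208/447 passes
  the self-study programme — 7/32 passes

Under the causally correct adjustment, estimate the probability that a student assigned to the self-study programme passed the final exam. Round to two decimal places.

0.49

the peer-tutoring programme is higher inside every prior GPA band stratum but the self-study programme is higher in aggregate. Whether to stratify depends on how prior GPA band relates to the teaching method.
Here prior GPA band is a common cause — it drives both which teaching method a case falls under and the outcome. The crude comparison mixes populations; the stratum-specific rates are the causally relevant ones.
Standardising the self-study programme to the population prior GPA band mix: 0.231·122/168 + 0.334·68/100 + 0.435·7/32 = 0.490.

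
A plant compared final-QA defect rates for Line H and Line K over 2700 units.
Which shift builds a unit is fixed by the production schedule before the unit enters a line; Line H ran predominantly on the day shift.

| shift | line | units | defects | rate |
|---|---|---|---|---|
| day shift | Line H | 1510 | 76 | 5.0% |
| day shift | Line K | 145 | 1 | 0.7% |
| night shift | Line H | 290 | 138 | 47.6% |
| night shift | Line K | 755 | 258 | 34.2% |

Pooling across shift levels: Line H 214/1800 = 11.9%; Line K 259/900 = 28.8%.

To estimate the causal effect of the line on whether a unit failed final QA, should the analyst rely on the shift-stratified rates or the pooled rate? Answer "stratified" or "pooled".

stratified

Shift is set before the line has any effect — it is not caused by the line — and it independently drives the outcome. That makes it a confounder, so the causal comparison is within shift levels.
Within each level — day shift: 5.0% vs 0.7%; night shift: 47.6% vs 34.2% — Line K is lower every time.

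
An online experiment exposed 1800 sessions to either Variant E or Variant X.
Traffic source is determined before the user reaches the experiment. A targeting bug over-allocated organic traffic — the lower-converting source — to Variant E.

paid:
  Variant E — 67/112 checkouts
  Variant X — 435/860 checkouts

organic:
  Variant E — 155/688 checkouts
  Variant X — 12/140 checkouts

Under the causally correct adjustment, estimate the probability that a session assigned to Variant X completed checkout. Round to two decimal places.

0.31

Traffic source is set before the variant has any effect — it is not caused by the variant — and it independently drives the outcome. That makes it a confounder, so the causal comparison is within traffic source levels.
Standardising Variant X to the population traffic source mix: 0.540·435/860 + 0.460·12/140 = 0.313.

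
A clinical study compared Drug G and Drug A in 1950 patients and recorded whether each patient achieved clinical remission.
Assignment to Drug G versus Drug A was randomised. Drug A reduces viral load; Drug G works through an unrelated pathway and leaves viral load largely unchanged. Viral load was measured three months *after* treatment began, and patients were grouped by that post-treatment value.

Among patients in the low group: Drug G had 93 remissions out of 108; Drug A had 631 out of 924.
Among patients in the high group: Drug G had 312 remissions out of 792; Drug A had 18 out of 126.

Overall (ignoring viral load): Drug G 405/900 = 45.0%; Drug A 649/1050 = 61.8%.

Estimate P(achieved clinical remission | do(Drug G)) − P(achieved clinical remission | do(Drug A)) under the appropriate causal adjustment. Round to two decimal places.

-0.17

Viral load is downstream of the drug. One should not condition on a consequence of treatment, so the overall rates are the right comparison.
The causal difference is the pooled difference: 0.450 − 0.618 = -0.168.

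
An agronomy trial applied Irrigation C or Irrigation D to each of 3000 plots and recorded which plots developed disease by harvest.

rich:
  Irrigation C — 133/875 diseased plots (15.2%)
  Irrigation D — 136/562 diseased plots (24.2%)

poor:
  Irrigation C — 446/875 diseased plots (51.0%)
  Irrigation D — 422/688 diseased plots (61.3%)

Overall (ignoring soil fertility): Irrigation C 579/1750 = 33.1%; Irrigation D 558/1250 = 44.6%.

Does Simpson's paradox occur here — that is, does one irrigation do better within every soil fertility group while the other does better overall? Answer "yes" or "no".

no

Within each soil fertility level (rich 15.2% vs 24.2%; poor 51.0% vs 61.3%), Irrigation C has the lower rate every time. Pooled: 33.1% vs 44.6% — Irrigation C has the lower rate overall. They agree.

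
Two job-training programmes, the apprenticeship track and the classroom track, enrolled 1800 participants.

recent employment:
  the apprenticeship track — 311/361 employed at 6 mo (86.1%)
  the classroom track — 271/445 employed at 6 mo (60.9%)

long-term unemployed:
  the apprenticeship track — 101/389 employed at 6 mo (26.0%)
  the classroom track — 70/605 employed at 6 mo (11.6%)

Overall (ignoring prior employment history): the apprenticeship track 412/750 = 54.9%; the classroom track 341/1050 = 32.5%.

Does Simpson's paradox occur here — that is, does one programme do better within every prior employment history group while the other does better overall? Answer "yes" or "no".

Within each prior employment history level (recent employment 86.1% vs 60.9%; long-term unemployed 26.0% vs 11.6%), the apprenticeship track has the higher rate every time. Pooled: 54.9% vs 32.5% — the apprenticeship track has the higher rate overall. They agree.

no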